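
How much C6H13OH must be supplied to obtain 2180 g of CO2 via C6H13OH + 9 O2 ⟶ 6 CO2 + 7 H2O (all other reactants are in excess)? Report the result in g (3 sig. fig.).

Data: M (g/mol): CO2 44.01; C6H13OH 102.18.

844 g

n(CO2) = 2180 / 44.01 = 49.53 mol
n(C6H13OH) = (1/6) × 49.53 = 8.255 mol
mass = 8.255 × 102.18 = 843.5 g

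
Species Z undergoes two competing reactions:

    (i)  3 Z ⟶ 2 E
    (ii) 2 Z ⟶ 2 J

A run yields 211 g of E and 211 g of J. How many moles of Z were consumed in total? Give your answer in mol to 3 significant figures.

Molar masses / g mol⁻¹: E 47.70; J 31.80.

n(E) = 211 / 47.70 = 4.423 mol
n(J) = 211 / 31.80 = 6.635 mol
n(Z) via (i) = (3/2)×4.423 = 6.635 mol
n(Z) via (ii) = (2/2)×6.635 = 6.635 mol
total n(Z) = 6.635 + 6.635 = 13.27 mol

13.3 mol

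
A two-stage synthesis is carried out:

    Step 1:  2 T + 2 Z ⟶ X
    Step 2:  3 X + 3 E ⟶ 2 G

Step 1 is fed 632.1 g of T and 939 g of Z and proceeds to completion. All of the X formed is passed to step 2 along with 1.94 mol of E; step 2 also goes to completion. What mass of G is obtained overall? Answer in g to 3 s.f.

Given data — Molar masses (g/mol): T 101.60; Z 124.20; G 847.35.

Step 1:
n(T) = 632.1 / 101.60 = 6.221 mol
n(Z) = 939.0 / 124.20 = 7.560 mol
n/ν for T = 6.221/2 = 3.111
n/ν for Z = 7.560/2 = 3.780
Smallest n/ν is T → limiting reagent.
n(X) produced = (1/2) × 6.221 = 3.111 mol
Step 2:
n(X) available = 3.111 mol
n(E) = 1.940 mol
n/ν for X = 3.111/3 = 1.037
n/ν for E = 1.940/3 = 0.6467
Smallest n/ν is E → limiting reagent.
n(G) = (2/3) × 1.940 = 1.293 mol
mass = 1.293 × 847.35 = 1096 g

1100 g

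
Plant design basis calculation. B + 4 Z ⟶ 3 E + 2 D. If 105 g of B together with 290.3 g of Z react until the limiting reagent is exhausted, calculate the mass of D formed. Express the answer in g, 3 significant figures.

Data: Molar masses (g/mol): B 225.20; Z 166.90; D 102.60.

89.2 g

n(B) = 105.0 / 225.20 = 0.4663 mol
n(Z) = 290.3 / 166.90 = 1.739 mol
n/ν for B = 0.4663/1 = 0.4663
n/ν for Z = 1.739/4 = 0.4348
Smallest n/ν is Z → limiting reagent.
n(D) = (2/4) × 1.739 = 0.8695 mol
mass = 0.8695 × 102.60 = 89.21 g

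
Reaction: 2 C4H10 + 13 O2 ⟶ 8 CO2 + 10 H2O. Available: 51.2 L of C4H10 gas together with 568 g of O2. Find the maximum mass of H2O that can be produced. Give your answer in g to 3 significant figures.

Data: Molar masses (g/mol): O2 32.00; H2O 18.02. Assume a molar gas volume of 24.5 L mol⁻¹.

n(C4H10) = 51.20 / 24.5 = 2.090 mol
n(O2) = 568.0 / 32.00 = 17.75 mol
n/ν → C4H10: 1.045, O2: 1.365; C4H10 is limiting.
n(H2O) = (10/2) × 2.090 = 10.45 mol
mass = 10.45 × 18.02 = 188.3 g

188 g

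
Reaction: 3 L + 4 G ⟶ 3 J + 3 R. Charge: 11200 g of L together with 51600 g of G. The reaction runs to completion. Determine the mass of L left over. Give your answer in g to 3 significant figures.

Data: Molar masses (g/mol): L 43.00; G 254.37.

4660 g

n(L) = 11200 / 43.00 = 260.5 mol
n(G) = 51600 / 254.37 = 202.9 mol
n/ν for L = 260.5/3 = 86.83
n/ν for G = 202.9/4 = 50.73
Smallest n/ν is G → limiting reagent.
L consumed = (3/4) × 202.9 = 152.2 mol
L remaining = 260.5 − 152.2 = 108.3 mol
mass = 108.3 × 43.00 = 4657 g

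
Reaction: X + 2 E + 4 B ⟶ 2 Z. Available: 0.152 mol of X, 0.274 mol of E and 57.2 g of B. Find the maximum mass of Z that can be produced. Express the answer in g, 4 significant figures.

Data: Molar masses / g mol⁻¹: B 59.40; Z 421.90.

n(X) = 0.1520 mol
n(E) = 0.2740 mol
n(B) = 57.20 / 59.40 = 0.9630 mol
n/ν for X = 0.1520/1 = 0.1520
n/ν for E = 0.2740/2 = 0.1370
n/ν for B = 0.9630/4 = 0.2408
Smallest n/ν is E → limiting reagent.
n(Z) = (2/2) × 0.2740 = 0.2740 mol
mass = 0.2740 × 421.90 = 115.6 g

115.6 g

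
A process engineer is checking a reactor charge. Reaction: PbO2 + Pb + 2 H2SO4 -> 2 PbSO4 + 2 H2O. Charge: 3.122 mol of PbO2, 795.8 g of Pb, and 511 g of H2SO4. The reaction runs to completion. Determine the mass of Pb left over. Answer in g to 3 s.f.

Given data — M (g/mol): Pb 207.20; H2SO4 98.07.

n(PbO2) = 3.122 mol
n(Pb) = 795.8 / 207.20 = 3.841 mol
n(H2SO4) = 511.0 / 98.07 = 5.211 mol
n/ν → PbO2: 3.122, Pb: 3.841, H2SO4: 2.606; H2SO4 is limiting.
Pb consumed = (1/2) × 5.211 = 2.606 mol
Pb remaining = 3.841 − 2.606 = 1.235 mol
mass = 1.235 × 207.20 = 255.9 g

256 g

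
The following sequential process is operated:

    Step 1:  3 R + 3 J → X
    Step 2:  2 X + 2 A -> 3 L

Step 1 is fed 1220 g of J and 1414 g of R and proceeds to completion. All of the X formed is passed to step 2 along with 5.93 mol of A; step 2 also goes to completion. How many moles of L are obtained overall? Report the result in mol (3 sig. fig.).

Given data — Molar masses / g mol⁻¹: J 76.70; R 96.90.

Step 1:
n(J) = 1220 / 76.70 = 15.91 mol
n(R) = 1414 / 96.90 = 14.59 mol
n/ν for J = 15.91/3 = 5.303
n/ν for R = 14.59/3 = 4.863
Smallest n/ν is R → limiting reagent.
n(X) produced = (1/3) × 14.59 = 4.863 mol
Step 2:
n(X) available = 4.863 mol
n(A) = 5.930 mol
n/ν for X = 4.863/2 = 2.432
n/ν for A = 5.930/2 = 2.965
Smallest n/ν is X → limiting reagent.
n(L) = (3/2) × 4.863 = 7.295 mol

7.30 mol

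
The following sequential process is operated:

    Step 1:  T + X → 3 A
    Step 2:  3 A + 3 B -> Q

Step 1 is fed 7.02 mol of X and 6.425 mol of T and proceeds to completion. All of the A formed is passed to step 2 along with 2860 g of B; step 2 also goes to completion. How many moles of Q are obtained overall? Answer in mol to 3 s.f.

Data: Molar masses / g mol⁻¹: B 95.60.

Step 1:
n(X) = 7.020 mol
n(T) = 6.425 mol
n/ν for X = 7.020/1 = 7.020
n/ν for T = 6.425/1 = 6.425
Smallest n/ν is T → limiting reagent.
n(A) produced = (3/1) × 6.425 = 19.28 mol
Step 2:
n(A) available = 19.28 mol
n(B) = 2860 / 95.60 = 29.92 mol
n/ν for A = 19.28/3 = 6.427
n/ν for B = 29.92/3 = 9.973
Smallest n/ν is A → limiting reagent.
n(Q) = (1/3) × 19.28 = 6.427 mol

6.43 mol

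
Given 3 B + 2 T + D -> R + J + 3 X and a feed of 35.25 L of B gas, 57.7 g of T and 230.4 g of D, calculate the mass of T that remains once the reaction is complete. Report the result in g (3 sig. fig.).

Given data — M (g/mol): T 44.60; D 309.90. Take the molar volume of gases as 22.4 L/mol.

10.9 g

n(B) = 35.25 / 22.4 = 1.574 mol
n(T) = 57.70 / 44.60 = 1.294 mol
n(D) = 230.4 / 309.90 = 0.7435 mol
n/ν → B: 0.5247, T: 0.6470, D: 0.7435; B is limiting.
T consumed = (2/3) × 1.574 = 1.049 mol
T remaining = 1.294 − 1.049 = 0.2450 mol
mass = 0.2450 × 44.60 = 10.93 g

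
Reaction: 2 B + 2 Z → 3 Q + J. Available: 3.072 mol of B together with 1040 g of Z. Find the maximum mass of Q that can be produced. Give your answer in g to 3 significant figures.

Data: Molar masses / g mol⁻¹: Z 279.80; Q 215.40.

993 g

n(B) = 3.072 mol
n(Z) = 1040 / 279.80 = 3.717 mol
n/ν for B = 3.072/2 = 1.536
n/ν for Z = 3.717/2 = 1.859
Smallest n/ν is B → limiting reagent.
n(Q) = (3/2) × 3.072 = 4.608 mol
mass = 4.608 × 215.40 = 992.6 g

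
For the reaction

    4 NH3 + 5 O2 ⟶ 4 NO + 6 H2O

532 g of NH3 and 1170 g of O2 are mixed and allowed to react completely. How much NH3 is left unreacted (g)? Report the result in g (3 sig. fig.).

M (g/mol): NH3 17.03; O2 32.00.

33.9 g

n(NH3) = 532.0 / 17.03 = 31.24 mol
n(O2) = 1170 / 32.00 = 36.56 mol
n/ν → NH3: 7.810, O2: 7.312; O2 is limiting.
NH3 consumed = (4/5) × 36.56 = 29.25 mol
NH3 remaining = 31.24 − 29.25 = 1.990 mol
mass = 1.990 × 17.03 = 33.89 g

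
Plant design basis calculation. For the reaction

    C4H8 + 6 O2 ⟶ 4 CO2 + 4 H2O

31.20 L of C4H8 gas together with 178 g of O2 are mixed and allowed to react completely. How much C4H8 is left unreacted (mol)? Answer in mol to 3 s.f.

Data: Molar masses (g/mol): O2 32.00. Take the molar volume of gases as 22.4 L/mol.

n(C4H8) = 31.20 / 22.4 = 1.393 mol
n(O2) = 178.0 / 32.00 = 5.563 mol
n/ν for C4H8 = 1.393/1 = 1.393
n/ν for O2 = 5.563/6 = 0.9272
Smallest n/ν is O2 → limiting reagent.
C4H8 consumed = (1/6) × 5.563 = 0.9272 mol
C4H8 remaining = 1.393 − 0.9272 = 0.4658 mol

0.466 mol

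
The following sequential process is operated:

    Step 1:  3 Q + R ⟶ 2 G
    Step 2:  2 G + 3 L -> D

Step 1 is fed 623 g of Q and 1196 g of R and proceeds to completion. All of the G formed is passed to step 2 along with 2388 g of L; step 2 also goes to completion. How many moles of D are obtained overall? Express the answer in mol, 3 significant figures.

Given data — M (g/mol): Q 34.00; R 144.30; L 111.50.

Step 1:
n(Q) = 623.0 / 34.00 = 18.32 mol
n(R) = 1196 / 144.30 = 8.288 mol
n/ν for Q = 18.32/3 = 6.107
n/ν for R = 8.288/1 = 8.288
Smallest n/ν is Q → limiting reagent.
n(G) produced = (2/3) × 18.32 = 12.21 mol
Step 2:
n(G) available = 12.21 mol
n(L) = 2388 / 111.50 = 21.42 mol
n/ν for G = 12.21/2 = 6.105
n/ν for L = 21.42/3 = 7.140
Smallest n/ν is G → limiting reagent.
n(D) = (1/2) × 12.21 = 6.105 mol

6.11 mol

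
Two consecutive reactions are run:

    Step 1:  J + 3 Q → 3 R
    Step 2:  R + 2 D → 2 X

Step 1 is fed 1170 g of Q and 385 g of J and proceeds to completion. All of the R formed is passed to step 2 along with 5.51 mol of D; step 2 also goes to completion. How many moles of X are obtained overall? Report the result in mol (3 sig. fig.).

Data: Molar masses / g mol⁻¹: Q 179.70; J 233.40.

Step 1:
n(Q) = 1170 / 179.70 = 6.511 mol
n(J) = 385.0 / 233.40 = 1.650 mol
n/ν for Q = 6.511/3 = 2.170
n/ν for J = 1.650/1 = 1.650
Smallest n/ν is J → limiting reagent.
n(R) produced = (3/1) × 1.650 = 4.950 mol
Step 2:
n(R) available = 4.950 mol
n(D) = 5.510 mol
n/ν for R = 4.950/1 = 4.950
n/ν for D = 5.510/2 = 2.755
Smallest n/ν is D → limiting reagent.
n(X) = (2/2) × 5.510 = 5.510 mol

5.51 mol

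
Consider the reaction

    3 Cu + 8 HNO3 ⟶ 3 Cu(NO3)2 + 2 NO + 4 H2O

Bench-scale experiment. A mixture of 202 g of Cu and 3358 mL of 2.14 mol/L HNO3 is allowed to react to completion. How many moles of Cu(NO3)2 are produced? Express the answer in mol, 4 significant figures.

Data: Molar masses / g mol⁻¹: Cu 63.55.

n(Cu) = 202.0 / 63.55 = 3.179 mol
n(HNO3) = 2.14 × 3358/1000 = 7.186 mol
n/ν → Cu: 1.060, HNO3: 0.8983; HNO3 is limiting.
n(Cu(NO3)2) = (3/8) × 7.186 = 2.695 mol

2.695 mol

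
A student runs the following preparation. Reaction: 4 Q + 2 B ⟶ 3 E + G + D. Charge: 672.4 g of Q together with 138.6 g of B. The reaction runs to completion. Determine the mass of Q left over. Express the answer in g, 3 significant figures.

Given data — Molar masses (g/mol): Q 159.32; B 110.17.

272 g

n(Q) = 672.4 / 159.32 = 4.220 mol
n(B) = 138.6 / 110.17 = 1.258 mol
n/ν for Q = 4.220/4 = 1.055
n/ν for B = 1.258/2 = 0.6290
Smallest n/ν is B → limiting reagent.
Q consumed = (4/2) × 1.258 = 2.516 mol
Q remaining = 4.220 − 2.516 = 1.704 mol
mass = 1.704 × 159.32 = 271.5 g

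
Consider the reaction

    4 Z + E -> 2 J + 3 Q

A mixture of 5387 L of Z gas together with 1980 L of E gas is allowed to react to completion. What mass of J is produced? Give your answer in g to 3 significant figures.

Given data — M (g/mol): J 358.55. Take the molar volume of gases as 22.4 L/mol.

43100 g

n(Z) = 5387 / 22.4 = 240.5 mol
n(E) = 1980 / 22.4 = 88.39 mol
n/ν for Z = 240.5/4 = 60.13
n/ν for E = 88.39/1 = 88.39
Smallest n/ν is Z → limiting reagent.
n(J) = (2/4) × 240.5 = 120.3 mol
mass = 120.3 × 358.55 = 43130 g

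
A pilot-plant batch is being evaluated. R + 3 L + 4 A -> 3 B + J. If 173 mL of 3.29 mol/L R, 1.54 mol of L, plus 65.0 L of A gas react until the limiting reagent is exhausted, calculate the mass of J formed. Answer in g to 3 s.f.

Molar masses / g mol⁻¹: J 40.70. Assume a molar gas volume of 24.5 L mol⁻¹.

20.9 g

n(R) = 3.29 × 173.0/1000 = 0.5692 mol
n(L) = 1.540 mol
n(A) = 65.00 / 24.5 = 2.653 mol
n/ν for R = 0.5692/1 = 0.5692
n/ν for L = 1.540/3 = 0.5133
n/ν for A = 2.653/4 = 0.6633
Smallest n/ν is L → limiting reagent.
n(J) = (1/3) × 1.540 = 0.5133 mol
mass = 0.5133 × 40.70 = 20.89 g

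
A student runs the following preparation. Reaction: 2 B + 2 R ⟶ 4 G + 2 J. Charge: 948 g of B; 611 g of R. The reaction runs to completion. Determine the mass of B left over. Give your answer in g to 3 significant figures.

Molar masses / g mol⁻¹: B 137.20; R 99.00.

101 g

n(B) = 948.0 / 137.20 = 6.910 mol
n(R) = 611.0 / 99.00 = 6.172 mol
n/ν for B = 6.910/2 = 3.455
n/ν for R = 6.172/2 = 3.086
Smallest n/ν is R → limiting reagent.
B consumed = (2/2) × 6.172 = 6.172 mol
B remaining = 6.910 − 6.172 = 0.7380 mol
mass = 0.7380 × 137.20 = 101.3 g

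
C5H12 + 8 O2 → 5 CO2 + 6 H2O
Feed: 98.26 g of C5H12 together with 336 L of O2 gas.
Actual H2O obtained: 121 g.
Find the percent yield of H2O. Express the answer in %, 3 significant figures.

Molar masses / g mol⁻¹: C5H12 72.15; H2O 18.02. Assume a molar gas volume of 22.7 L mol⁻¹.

82.2 %

n(C5H12) = 98.26 / 72.15 = 1.362 mol
n(O2) = 336.0 / 22.7 = 14.80 mol
n/ν for C5H12 = 1.362/1 = 1.362
n/ν for O2 = 14.80/8 = 1.850
Smallest n/ν is C5H12 → limiting reagent.
theoretical n(H2O) = (6/1) × 1.362 = 8.172 mol → 147.3 g
% yield = 121 / 147.3 × 100 = 82.15 %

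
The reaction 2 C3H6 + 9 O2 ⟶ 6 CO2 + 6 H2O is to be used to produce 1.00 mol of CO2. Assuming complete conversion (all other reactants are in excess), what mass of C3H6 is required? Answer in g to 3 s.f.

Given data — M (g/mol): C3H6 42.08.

14.0 g

n(CO2) = 1.000 mol
n(C3H6) = (2/6) × 1.000 = 0.3333 mol
mass = 0.3333 × 42.08 = 14.03 g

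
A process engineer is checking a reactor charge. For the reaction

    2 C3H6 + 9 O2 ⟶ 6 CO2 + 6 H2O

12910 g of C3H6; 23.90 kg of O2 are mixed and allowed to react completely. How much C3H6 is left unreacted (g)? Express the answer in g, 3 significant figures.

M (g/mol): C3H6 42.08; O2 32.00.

5930 g

n(C3H6) = 12910 / 42.08 = 306.8 mol
n(O2) = 23.90×1000 / 32.00 = 746.9 mol
n/ν for C3H6 = 306.8/2 = 153.4
n/ν for O2 = 746.9/9 = 82.99
Smallest n/ν is O2 → limiting reagent.
C3H6 consumed = (2/9) × 746.9 = 166.0 mol
C3H6 remaining = 306.8 − 166.0 = 140.8 mol
mass = 140.8 × 42.08 = 5925 g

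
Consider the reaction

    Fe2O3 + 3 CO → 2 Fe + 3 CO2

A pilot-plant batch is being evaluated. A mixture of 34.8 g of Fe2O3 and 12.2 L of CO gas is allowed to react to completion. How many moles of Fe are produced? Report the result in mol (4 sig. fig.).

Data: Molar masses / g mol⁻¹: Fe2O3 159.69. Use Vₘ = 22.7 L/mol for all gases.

n(Fe2O3) = 34.80 / 159.69 = 0.2179 mol
n(CO) = 12.20 / 22.7 = 0.5374 mol
n/ν → Fe2O3: 0.2179, CO: 0.1791; CO is limiting.
n(Fe) = (2/3) × 0.5374 = 0.3583 mol

0.3583 mol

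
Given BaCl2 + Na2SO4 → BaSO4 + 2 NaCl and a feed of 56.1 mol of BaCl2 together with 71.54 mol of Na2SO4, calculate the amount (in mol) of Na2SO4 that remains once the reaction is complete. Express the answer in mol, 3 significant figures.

n(BaCl2) = 56.10 mol
n(Na2SO4) = 71.54 mol
n/ν for BaCl2 = 56.10/1 = 56.10
n/ν for Na2SO4 = 71.54/1 = 71.54
Smallest n/ν is BaCl2 → limiting reagent.
Na2SO4 consumed = (1/1) × 56.10 = 56.10 mol
Na2SO4 remaining = 71.54 − 56.10 = 15.44 mol

15.4 mol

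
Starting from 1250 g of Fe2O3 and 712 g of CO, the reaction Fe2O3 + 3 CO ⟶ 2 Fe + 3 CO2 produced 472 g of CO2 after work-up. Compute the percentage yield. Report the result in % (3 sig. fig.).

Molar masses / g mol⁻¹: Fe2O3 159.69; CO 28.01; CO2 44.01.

45.7 %

n(Fe2O3) = 1250 / 159.69 = 7.828 mol
n(CO) = 712.0 / 28.01 = 25.42 mol
n/ν → Fe2O3: 7.828, CO: 8.473; Fe2O3 is limiting.
theoretical n(CO2) = (3/1) × 7.828 = 23.48 mol → 1033 g
% yield = 472 / 1033 × 100 = 45.69 %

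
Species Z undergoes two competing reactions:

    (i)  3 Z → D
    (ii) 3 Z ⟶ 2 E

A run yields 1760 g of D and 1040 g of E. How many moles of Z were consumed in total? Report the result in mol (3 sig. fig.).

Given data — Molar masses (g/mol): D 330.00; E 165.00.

n(D) = 1760 / 330.00 = 5.333 mol
n(E) = 1040 / 165.00 = 6.303 mol
n(Z) via (i) = (3/1)×5.333 = 16.00 mol
n(Z) via (ii) = (3/2)×6.303 = 9.455 mol
total n(Z) = 16.00 + 9.455 = 25.46 mol

25.5 mol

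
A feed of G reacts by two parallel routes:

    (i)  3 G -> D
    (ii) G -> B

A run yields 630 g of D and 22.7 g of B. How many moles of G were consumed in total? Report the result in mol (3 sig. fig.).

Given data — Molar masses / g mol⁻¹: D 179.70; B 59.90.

n(D) = 630 / 179.70 = 3.506 mol
n(B) = 22.7 / 59.90 = 0.3790 mol
n(G) via (i) = (3/1)×3.506 = 10.52 mol
n(G) via (ii) = (1/1)×0.3790 = 0.3790 mol
total n(G) = 10.52 + 0.3790 = 10.90 mol

10.9 mol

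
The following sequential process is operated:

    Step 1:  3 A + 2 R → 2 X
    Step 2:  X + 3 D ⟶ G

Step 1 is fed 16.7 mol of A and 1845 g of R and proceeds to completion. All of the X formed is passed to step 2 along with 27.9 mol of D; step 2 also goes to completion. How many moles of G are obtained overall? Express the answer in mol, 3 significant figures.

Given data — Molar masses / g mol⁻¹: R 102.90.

Step 1:
n(A) = 16.70 mol
n(R) = 1845 / 102.90 = 17.93 mol
n/ν for A = 16.70/3 = 5.567
n/ν for R = 17.93/2 = 8.965
Smallest n/ν is A → limiting reagent.
n(X) produced = (2/3) × 16.70 = 11.13 mol
Step 2:
n(X) available = 11.13 mol
n(D) = 27.90 mol
n/ν for X = 11.13/1 = 11.13
n/ν for D = 27.90/3 = 9.300
Smallest n/ν is D → limiting reagent.
n(G) = (1/3) × 27.90 = 9.300 mol

9.30 mol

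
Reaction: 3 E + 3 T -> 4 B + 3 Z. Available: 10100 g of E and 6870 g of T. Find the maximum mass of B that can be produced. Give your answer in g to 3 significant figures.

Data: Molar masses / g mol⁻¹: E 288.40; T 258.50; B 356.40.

n(E) = 10100 / 288.40 = 35.02 mol
n(T) = 6870 / 258.50 = 26.58 mol
n/ν → E: 11.67, T: 8.860; T is limiting.
n(B) = (4/3) × 26.58 = 35.44 mol
mass = 35.44 × 356.40 = 12630 g

12600 g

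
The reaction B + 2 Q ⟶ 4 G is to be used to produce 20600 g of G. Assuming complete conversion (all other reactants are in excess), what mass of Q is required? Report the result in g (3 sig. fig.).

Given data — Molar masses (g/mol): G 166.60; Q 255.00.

n(G) = 20600 / 166.60 = 123.6 mol
n(Q) = (2/4) × 123.6 = 61.80 mol
mass = 61.80 × 255.00 = 15760 g

15800 g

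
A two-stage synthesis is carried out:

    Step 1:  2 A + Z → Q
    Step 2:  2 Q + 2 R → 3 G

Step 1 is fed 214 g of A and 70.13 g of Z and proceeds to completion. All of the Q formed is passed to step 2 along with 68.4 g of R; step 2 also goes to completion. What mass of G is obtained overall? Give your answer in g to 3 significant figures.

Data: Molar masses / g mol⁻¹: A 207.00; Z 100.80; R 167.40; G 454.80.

279 g

Step 1:
n(A) = 214.0 / 207.00 = 1.034 mol
n(Z) = 70.13 / 100.80 = 0.6957 mol
n/ν for A = 1.034/2 = 0.5170
n/ν for Z = 0.6957/1 = 0.6957
Smallest n/ν is A → limiting reagent.
n(Q) produced = (1/2) × 1.034 = 0.5170 mol
Step 2:
n(Q) available = 0.5170 mol
n(R) = 68.40 / 167.40 = 0.4086 mol
n/ν for Q = 0.5170/2 = 0.2585
n/ν for R = 0.4086/2 = 0.2043
Smallest n/ν is R → limiting reagent.
n(G) = (3/2) × 0.4086 = 0.6129 mol
mass = 0.6129 × 454.80 = 278.7 g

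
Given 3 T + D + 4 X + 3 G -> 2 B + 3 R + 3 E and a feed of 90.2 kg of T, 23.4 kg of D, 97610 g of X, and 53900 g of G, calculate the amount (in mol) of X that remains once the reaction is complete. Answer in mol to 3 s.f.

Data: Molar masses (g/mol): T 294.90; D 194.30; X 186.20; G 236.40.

n(T) = 90.20×1000 / 294.90 = 305.9 mol
n(D) = 23.40×1000 / 194.30 = 120.4 mol
n(X) = 97610 / 186.20 = 524.2 mol
n(G) = 53900 / 236.40 = 228.0 mol
n/ν → T: 102.0, D: 120.4, X: 131.1, G: 76.00; G is limiting.
X consumed = (4/3) × 228.0 = 304.0 mol
X remaining = 524.2 − 304.0 = 220.2 mol

220 mol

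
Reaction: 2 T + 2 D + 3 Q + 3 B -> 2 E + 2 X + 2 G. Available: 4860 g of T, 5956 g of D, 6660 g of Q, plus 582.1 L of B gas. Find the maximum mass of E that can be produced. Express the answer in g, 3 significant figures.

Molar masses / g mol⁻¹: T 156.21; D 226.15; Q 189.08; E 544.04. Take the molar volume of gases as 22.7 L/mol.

9300 g

n(T) = 4860 / 156.21 = 31.11 mol
n(D) = 5956 / 226.15 = 26.34 mol
n(Q) = 6660 / 189.08 = 35.22 mol
n(B) = 582.1 / 22.7 = 25.64 mol
n/ν for T = 31.11/2 = 15.56
n/ν for D = 26.34/2 = 13.17
n/ν for Q = 35.22/3 = 11.74
n/ν for B = 25.64/3 = 8.547
Smallest n/ν is B → limiting reagent.
n(E) = (2/3) × 25.64 = 17.09 mol
mass = 17.09 × 544.04 = 9298 g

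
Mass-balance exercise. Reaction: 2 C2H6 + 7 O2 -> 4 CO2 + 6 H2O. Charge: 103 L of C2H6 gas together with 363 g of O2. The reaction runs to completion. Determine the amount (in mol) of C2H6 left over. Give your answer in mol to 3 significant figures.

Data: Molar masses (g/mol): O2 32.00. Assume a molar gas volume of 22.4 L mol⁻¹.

1.36 mol

n(C2H6) = 103.0 / 22.4 = 4.598 mol
n(O2) = 363.0 / 32.00 = 11.34 mol
n/ν for C2H6 = 4.598/2 = 2.299
n/ν for O2 = 11.34/7 = 1.620
Smallest n/ν is O2 → limiting reagent.
C2H6 consumed = (2/7) × 11.34 = 3.240 mol
C2H6 remaining = 4.598 − 3.240 = 1.358 mol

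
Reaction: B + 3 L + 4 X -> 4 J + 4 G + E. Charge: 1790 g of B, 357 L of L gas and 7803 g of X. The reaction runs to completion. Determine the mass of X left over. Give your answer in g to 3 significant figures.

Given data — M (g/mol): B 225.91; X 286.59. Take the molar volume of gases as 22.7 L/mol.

n(B) = 1790 / 225.91 = 7.924 mol
n(L) = 357.0 / 22.7 = 15.73 mol
n(X) = 7803 / 286.59 = 27.23 mol
n/ν → B: 7.924, L: 5.243, X: 6.808; L is limiting.
X consumed = (4/3) × 15.73 = 20.97 mol
X remaining = 27.23 − 20.97 = 6.260 mol
mass = 6.260 × 286.59 = 1794 g

1790 g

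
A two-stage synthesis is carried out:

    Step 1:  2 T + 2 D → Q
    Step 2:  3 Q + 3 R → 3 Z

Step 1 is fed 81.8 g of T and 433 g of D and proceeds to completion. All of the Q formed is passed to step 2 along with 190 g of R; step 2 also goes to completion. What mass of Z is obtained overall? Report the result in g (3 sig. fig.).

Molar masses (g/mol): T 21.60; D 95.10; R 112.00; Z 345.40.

Step 1:
n(T) = 81.80 / 21.60 = 3.787 mol
n(D) = 433.0 / 95.10 = 4.553 mol
n/ν for T = 3.787/2 = 1.894
n/ν for D = 4.553/2 = 2.277
Smallest n/ν is T → limiting reagent.
n(Q) produced = (1/2) × 3.787 = 1.894 mol
Step 2:
n(Q) available = 1.894 mol
n(R) = 190.0 / 112.00 = 1.696 mol
n/ν for Q = 1.894/3 = 0.6313
n/ν for R = 1.696/3 = 0.5653
Smallest n/ν is R → limiting reagent.
n(Z) = (3/3) × 1.696 = 1.696 mol
mass = 1.696 × 345.40 = 585.8 g

586 g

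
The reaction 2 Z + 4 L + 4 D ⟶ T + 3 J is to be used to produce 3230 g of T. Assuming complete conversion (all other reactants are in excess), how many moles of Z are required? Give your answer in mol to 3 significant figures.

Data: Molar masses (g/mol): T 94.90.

68.1 mol

n(T) = 3230 / 94.90 = 34.04 mol
n(Z) = (2/1) × 34.04 = 68.08 mol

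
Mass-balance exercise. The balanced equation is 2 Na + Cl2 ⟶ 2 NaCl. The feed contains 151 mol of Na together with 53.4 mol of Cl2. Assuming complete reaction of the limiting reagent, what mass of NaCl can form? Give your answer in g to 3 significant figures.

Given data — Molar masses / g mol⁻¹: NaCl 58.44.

n(Na) = 151.0 mol
n(Cl2) = 53.40 mol
n/ν → Na: 75.50, Cl2: 53.40; Cl2 is limiting.
n(NaCl) = (2/1) × 53.40 = 106.8 mol
mass = 106.8 × 58.44 = 6241 g

6240 g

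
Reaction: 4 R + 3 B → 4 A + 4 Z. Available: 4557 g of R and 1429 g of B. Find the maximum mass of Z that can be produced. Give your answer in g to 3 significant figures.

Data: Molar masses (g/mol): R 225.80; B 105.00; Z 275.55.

n(R) = 4557 / 225.80 = 20.18 mol
n(B) = 1429 / 105.00 = 13.61 mol
n/ν → R: 5.045, B: 4.537; B is limiting.
n(Z) = (4/3) × 13.61 = 18.15 mol
mass = 18.15 × 275.55 = 5001 g

5000 g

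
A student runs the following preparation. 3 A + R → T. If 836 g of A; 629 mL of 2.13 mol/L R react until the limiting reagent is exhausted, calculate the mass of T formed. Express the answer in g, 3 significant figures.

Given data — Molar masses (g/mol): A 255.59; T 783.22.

n(A) = 836.0 / 255.59 = 3.271 mol
n(R) = 2.13 × 629.0/1000 = 1.340 mol
n/ν for A = 3.271/3 = 1.090
n/ν for R = 1.340/1 = 1.340
Smallest n/ν is A → limiting reagent.
n(T) = (1/3) × 3.271 = 1.090 mol
mass = 1.090 × 783.22 = 853.7 g

854 g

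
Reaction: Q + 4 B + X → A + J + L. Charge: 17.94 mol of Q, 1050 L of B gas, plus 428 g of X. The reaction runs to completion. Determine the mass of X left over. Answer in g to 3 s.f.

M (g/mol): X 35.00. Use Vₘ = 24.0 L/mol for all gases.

45.2 g

n(Q) = 17.94 mol
n(B) = 1050 / 24.0 = 43.75 mol
n(X) = 428.0 / 35.00 = 12.23 mol
n/ν → Q: 17.94, B: 10.94, X: 12.23; B is limiting.
X consumed = (1/4) × 43.75 = 10.94 mol
X remaining = 12.23 − 10.94 = 1.290 mol
mass = 1.290 × 35.00 = 45.15 g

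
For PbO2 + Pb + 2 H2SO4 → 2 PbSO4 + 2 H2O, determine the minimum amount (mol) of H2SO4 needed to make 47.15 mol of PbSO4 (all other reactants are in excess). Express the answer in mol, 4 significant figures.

n(PbSO4) = 47.15 mol
n(H2SO4) = (2/2) × 47.15 = 47.15 mol

47.15 mol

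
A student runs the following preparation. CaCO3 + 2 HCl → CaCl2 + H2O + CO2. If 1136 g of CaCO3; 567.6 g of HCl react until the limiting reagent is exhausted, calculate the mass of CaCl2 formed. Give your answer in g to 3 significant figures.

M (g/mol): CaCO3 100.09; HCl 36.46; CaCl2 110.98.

n(CaCO3) = 1136 / 100.09 = 11.35 mol
n(HCl) = 567.6 / 36.46 = 15.57 mol
n/ν for CaCO3 = 11.35/1 = 11.35
n/ν for HCl = 15.57/2 = 7.785
Smallest n/ν is HCl → limiting reagent.
n(CaCl2) = (1/2) × 15.57 = 7.785 mol
mass = 7.785 × 110.98 = 864.0 g

864 g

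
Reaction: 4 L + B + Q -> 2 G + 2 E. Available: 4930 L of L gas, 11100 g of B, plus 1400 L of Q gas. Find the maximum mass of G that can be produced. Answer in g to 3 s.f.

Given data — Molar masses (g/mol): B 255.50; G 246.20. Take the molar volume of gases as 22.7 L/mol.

21400 g

n(L) = 4930 / 22.7 = 217.2 mol
n(B) = 11100 / 255.50 = 43.44 mol
n(Q) = 1400 / 22.7 = 61.67 mol
n/ν for L = 217.2/4 = 54.30
n/ν for B = 43.44/1 = 43.44
n/ν for Q = 61.67/1 = 61.67
Smallest n/ν is B → limiting reagent.
n(G) = (2/1) × 43.44 = 86.88 mol
mass = 86.88 × 246.20 = 21390 g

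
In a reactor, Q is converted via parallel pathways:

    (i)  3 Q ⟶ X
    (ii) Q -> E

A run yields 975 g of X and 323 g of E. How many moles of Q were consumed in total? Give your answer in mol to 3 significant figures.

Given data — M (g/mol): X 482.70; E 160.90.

n(X) = 975 / 482.70 = 2.020 mol
n(E) = 323 / 160.90 = 2.007 mol
n(Q) via (i) = (3/1)×2.020 = 6.060 mol
n(Q) via (ii) = (1/1)×2.007 = 2.007 mol
total n(Q) = 6.060 + 2.007 = 8.067 mol

8.07 mol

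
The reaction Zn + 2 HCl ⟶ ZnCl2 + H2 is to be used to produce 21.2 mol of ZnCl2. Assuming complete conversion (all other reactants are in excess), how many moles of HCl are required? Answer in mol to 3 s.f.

42.4 mol

n(ZnCl2) = 21.20 mol
n(HCl) = (2/1) × 21.20 = 42.40 mol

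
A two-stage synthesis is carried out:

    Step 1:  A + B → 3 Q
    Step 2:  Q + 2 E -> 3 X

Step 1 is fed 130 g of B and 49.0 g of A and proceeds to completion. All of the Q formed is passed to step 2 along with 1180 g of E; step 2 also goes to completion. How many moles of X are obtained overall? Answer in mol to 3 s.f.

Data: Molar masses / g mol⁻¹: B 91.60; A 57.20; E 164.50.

Step 1:
n(B) = 130.0 / 91.60 = 1.419 mol
n(A) = 49.00 / 57.20 = 0.8566 mol
n/ν for B = 1.419/1 = 1.419
n/ν for A = 0.8566/1 = 0.8566
Smallest n/ν is A → limiting reagent.
n(Q) produced = (3/1) × 0.8566 = 2.570 mol
Step 2:
n(Q) available = 2.570 mol
n(E) = 1180 / 164.50 = 7.173 mol
n/ν for Q = 2.570/1 = 2.570
n/ν for E = 7.173/2 = 3.587
Smallest n/ν is Q → limiting reagent.
n(X) = (3/1) × 2.570 = 7.710 mol

7.71 mol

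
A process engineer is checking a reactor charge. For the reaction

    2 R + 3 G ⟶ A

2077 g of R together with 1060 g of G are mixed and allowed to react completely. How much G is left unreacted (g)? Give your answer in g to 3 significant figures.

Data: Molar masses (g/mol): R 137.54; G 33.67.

297 g

n(R) = 2077 / 137.54 = 15.10 mol
n(G) = 1060 / 33.67 = 31.48 mol
n/ν for R = 15.10/2 = 7.550
n/ν for G = 31.48/3 = 10.49
Smallest n/ν is R → limiting reagent.
G consumed = (3/2) × 15.10 = 22.65 mol
G remaining = 31.48 − 22.65 = 8.830 mol
mass = 8.830 × 33.67 = 297.3 g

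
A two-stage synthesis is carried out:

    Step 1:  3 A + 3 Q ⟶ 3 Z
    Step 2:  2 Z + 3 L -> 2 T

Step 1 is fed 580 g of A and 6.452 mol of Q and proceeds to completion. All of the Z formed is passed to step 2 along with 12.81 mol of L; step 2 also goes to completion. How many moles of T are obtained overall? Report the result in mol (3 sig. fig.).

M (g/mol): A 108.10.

Step 1:
n(A) = 580.0 / 108.10 = 5.365 mol
n(Q) = 6.452 mol
n/ν for A = 5.365/3 = 1.788
n/ν for Q = 6.452/3 = 2.151
Smallest n/ν is A → limiting reagent.
n(Z) produced = (3/3) × 5.365 = 5.365 mol
Step 2:
n(Z) available = 5.365 mol
n(L) = 12.81 mol
n/ν for Z = 5.365/2 = 2.683
n/ν for L = 12.81/3 = 4.270
Smallest n/ν is Z → limiting reagent.
n(T) = (2/2) × 5.365 = 5.365 mol

5.37 mol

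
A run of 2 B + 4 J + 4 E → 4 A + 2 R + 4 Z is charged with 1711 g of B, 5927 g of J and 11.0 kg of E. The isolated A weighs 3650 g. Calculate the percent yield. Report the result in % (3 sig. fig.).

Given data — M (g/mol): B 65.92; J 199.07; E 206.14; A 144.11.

85.1 %

n(B) = 1711 / 65.92 = 25.96 mol
n(J) = 5927 / 199.07 = 29.77 mol
n(E) = 11.00×1000 / 206.14 = 53.36 mol
n/ν for B = 25.96/2 = 12.98
n/ν for J = 29.77/4 = 7.443
n/ν for E = 53.36/4 = 13.34
Smallest n/ν is J → limiting reagent.
theoretical n(A) = (4/4) × 29.77 = 29.77 mol → 4290 g
% yield = 3650 / 4290 × 100 = 85.08 %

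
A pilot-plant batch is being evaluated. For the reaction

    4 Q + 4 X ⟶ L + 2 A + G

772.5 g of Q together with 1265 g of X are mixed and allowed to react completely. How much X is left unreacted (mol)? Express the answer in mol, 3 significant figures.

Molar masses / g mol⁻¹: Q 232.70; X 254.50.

1.65 mol

n(Q) = 772.5 / 232.70 = 3.320 mol
n(X) = 1265 / 254.50 = 4.971 mol
n/ν → Q: 0.8300, X: 1.243; Q is limiting.
X consumed = (4/4) × 3.320 = 3.320 mol
X remaining = 4.971 − 3.320 = 1.651 mol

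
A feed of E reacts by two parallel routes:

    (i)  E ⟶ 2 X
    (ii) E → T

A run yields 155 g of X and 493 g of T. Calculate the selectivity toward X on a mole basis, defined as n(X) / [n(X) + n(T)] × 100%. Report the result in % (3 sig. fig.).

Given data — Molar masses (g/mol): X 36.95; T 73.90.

38.6 %

n(X) = 155 / 36.95 = 4.195 mol
n(T) = 493 / 73.90 = 6.671 mol
selectivity = 4.195/(4.195+6.671) × 100 = 38.61 %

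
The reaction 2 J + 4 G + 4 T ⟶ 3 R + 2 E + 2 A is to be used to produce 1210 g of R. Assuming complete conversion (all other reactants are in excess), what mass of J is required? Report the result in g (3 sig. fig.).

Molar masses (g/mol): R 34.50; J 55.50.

n(R) = 1210 / 34.50 = 35.07 mol
n(J) = (2/3) × 35.07 = 23.38 mol
mass = 23.38 × 55.50 = 1298 g

1300 g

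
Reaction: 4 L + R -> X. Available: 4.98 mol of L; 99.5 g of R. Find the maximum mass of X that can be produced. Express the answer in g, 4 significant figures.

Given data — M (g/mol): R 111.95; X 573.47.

509.7 g

n(L) = 4.980 mol
n(R) = 99.50 / 111.95 = 0.8888 mol
n/ν for L = 4.980/4 = 1.245
n/ν for R = 0.8888/1 = 0.8888
Smallest n/ν is R → limiting reagent.
n(X) = (1/1) × 0.8888 = 0.8888 mol
mass = 0.8888 × 573.47 = 509.7 g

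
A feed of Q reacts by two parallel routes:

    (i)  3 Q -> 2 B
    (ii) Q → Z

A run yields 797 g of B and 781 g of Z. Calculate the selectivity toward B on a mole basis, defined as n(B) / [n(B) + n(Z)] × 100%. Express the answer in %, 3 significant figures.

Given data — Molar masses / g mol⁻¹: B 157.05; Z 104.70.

40.5 %

n(B) = 797 / 157.05 = 5.075 mol
n(Z) = 781 / 104.70 = 7.459 mol
selectivity = 5.075/(5.075+7.459) × 100 = 40.49 %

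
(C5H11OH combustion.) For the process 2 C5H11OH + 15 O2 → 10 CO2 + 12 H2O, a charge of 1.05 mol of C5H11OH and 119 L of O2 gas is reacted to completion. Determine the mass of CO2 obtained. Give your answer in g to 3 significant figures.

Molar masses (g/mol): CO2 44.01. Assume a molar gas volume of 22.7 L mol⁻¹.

154 g

n(C5H11OH) = 1.050 mol
n(O2) = 119.0 / 22.7 = 5.242 mol
n/ν for C5H11OH = 1.050/2 = 0.5250
n/ν for O2 = 5.242/15 = 0.3495
Smallest n/ν is O2 → limiting reagent.
n(CO2) = (10/15) × 5.242 = 3.495 mol
mass = 3.495 × 44.01 = 153.8 g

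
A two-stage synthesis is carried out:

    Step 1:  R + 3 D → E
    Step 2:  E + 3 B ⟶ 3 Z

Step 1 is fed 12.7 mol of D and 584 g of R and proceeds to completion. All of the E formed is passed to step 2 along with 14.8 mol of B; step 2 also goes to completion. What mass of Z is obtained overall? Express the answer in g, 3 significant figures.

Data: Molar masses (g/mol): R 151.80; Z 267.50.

Step 1:
n(D) = 12.70 mol
n(R) = 584.0 / 151.80 = 3.847 mol
n/ν for D = 12.70/3 = 4.233
n/ν for R = 3.847/1 = 3.847
Smallest n/ν is R → limiting reagent.
n(E) produced = (1/1) × 3.847 = 3.847 mol
Step 2:
n(E) available = 3.847 mol
n(B) = 14.80 mol
n/ν for E = 3.847/1 = 3.847
n/ν for B = 14.80/3 = 4.933
Smallest n/ν is E → limiting reagent.
n(Z) = (3/1) × 3.847 = 11.54 mol
mass = 11.54 × 267.50 = 3087 g

3090 g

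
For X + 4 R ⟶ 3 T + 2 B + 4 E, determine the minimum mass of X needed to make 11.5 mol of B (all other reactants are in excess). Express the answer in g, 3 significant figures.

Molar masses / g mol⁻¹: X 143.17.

n(B) = 11.50 mol
n(X) = (1/2) × 11.50 = 5.750 mol
mass = 5.750 × 143.17 = 823.2 g

823 g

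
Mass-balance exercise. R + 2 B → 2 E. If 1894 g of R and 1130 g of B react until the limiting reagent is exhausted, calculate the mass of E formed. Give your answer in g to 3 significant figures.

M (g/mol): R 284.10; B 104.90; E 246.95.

2660 g

n(R) = 1894 / 284.10 = 6.667 mol
n(B) = 1130 / 104.90 = 10.77 mol
n/ν for R = 6.667/1 = 6.667
n/ν for B = 10.77/2 = 5.385
Smallest n/ν is B → limiting reagent.
n(E) = (2/2) × 10.77 = 10.77 mol
mass = 10.77 × 246.95 = 2660 g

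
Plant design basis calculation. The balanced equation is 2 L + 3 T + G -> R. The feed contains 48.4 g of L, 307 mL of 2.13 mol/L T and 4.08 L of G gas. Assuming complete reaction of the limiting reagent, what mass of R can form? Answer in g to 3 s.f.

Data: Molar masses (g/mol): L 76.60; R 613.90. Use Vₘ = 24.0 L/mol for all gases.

104 g

n(L) = 48.40 / 76.60 = 0.6319 mol
n(T) = 2.13 × 307.0/1000 = 0.6539 mol
n(G) = 4.080 / 24.0 = 0.1700 mol
n/ν for L = 0.6319/2 = 0.3160
n/ν for T = 0.6539/3 = 0.2180
n/ν for G = 0.1700/1 = 0.1700
Smallest n/ν is G → limiting reagent.
n(R) = (1/1) × 0.1700 = 0.1700 mol
mass = 0.1700 × 613.90 = 104.4 g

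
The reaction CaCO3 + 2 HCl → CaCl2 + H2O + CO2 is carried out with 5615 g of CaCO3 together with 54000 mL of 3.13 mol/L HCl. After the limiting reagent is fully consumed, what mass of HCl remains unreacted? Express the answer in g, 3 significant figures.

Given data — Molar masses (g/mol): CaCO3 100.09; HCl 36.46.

2070 g

n(CaCO3) = 5615 / 100.09 = 56.10 mol
n(HCl) = 3.13 × 54000/1000 = 169.0 mol
n/ν → CaCO3: 56.10, HCl: 84.50; CaCO3 is limiting.
HCl consumed = (2/1) × 56.10 = 112.2 mol
HCl remaining = 169.0 − 112.2 = 56.80 mol
mass = 56.80 × 36.46 = 2071 g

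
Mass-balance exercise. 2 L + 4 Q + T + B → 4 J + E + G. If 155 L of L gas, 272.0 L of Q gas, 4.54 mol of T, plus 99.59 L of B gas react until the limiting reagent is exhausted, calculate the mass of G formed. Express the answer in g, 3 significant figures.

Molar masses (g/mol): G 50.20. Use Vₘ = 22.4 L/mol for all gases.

n(L) = 155.0 / 22.4 = 6.920 mol
n(Q) = 272.0 / 22.4 = 12.14 mol
n(T) = 4.540 mol
n(B) = 99.59 / 22.4 = 4.446 mol
n/ν for L = 6.920/2 = 3.460
n/ν for Q = 12.14/4 = 3.035
n/ν for T = 4.540/1 = 4.540
n/ν for B = 4.446/1 = 4.446
Smallest n/ν is Q → limiting reagent.
n(G) = (1/4) × 12.14 = 3.035 mol
mass = 3.035 × 50.20 = 152.4 g

152 g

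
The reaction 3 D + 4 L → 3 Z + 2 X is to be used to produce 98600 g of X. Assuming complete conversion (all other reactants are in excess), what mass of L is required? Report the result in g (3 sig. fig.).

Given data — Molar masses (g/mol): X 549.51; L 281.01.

n(X) = 98600 / 549.51 = 179.4 mol
n(L) = (4/2) × 179.4 = 358.8 mol
mass = 358.8 × 281.01 = 100800 g

101000 g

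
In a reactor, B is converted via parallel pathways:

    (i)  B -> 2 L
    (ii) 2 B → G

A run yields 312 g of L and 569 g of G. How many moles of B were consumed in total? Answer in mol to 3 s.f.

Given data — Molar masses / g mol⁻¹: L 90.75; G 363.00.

n(L) = 312 / 90.75 = 3.438 mol
n(G) = 569 / 363.00 = 1.567 mol
n(B) via (i) = (1/2)×3.438 = 1.719 mol
n(B) via (ii) = (2/1)×1.567 = 3.134 mol
total n(B) = 1.719 + 3.134 = 4.853 mol

4.85 mol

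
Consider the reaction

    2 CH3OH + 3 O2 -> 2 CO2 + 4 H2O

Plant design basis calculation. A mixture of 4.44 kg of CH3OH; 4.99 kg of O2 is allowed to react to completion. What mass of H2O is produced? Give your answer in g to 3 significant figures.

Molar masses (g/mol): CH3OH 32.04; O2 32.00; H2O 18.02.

n(CH3OH) = 4.440×1000 / 32.04 = 138.6 mol
n(O2) = 4.990×1000 / 32.00 = 155.9 mol
n/ν → CH3OH: 69.30, O2: 51.97; O2 is limiting.
n(H2O) = (4/3) × 155.9 = 207.9 mol
mass = 207.9 × 18.02 = 3746 g

3750 g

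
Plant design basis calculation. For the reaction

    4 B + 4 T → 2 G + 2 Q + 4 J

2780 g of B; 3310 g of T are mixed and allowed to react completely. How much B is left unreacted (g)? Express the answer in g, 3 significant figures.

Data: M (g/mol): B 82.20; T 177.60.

1250 g

n(B) = 2780 / 82.20 = 33.82 mol
n(T) = 3310 / 177.60 = 18.64 mol
n/ν for B = 33.82/4 = 8.455
n/ν for T = 18.64/4 = 4.660
Smallest n/ν is T → limiting reagent.
B consumed = (4/4) × 18.64 = 18.64 mol
B remaining = 33.82 − 18.64 = 15.18 mol
mass = 15.18 × 82.20 = 1248 g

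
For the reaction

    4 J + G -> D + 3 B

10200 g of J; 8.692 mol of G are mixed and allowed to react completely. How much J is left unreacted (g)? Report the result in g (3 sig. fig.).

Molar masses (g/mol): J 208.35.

n(J) = 10200 / 208.35 = 48.96 mol
n(G) = 8.692 mol
n/ν for J = 48.96/4 = 12.24
n/ν for G = 8.692/1 = 8.692
Smallest n/ν is G → limiting reagent.
J consumed = (4/1) × 8.692 = 34.77 mol
J remaining = 48.96 − 34.77 = 14.19 mol
mass = 14.19 × 208.35 = 2956 g

2960 g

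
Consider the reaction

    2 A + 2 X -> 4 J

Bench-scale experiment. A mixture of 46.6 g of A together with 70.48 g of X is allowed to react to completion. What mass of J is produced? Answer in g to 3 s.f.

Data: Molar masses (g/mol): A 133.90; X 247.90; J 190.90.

n(A) = 46.60 / 133.90 = 0.3480 mol
n(X) = 70.48 / 247.90 = 0.2843 mol
n/ν for A = 0.3480/2 = 0.1740
n/ν for X = 0.2843/2 = 0.1422
Smallest n/ν is X → limiting reagent.
n(J) = (4/2) × 0.2843 = 0.5686 mol
mass = 0.5686 × 190.90 = 108.5 g

109 g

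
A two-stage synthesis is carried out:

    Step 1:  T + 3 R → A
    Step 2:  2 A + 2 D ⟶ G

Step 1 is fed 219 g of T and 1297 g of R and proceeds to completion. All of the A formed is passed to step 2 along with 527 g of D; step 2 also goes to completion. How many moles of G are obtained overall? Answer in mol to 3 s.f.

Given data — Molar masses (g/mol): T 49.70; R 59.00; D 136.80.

Step 1:
n(T) = 219.0 / 49.70 = 4.406 mol
n(R) = 1297 / 59.00 = 21.98 mol
n/ν for T = 4.406/1 = 4.406
n/ν for R = 21.98/3 = 7.327
Smallest n/ν is T → limiting reagent.
n(A) produced = (1/1) × 4.406 = 4.406 mol
Step 2:
n(A) available = 4.406 mol
n(D) = 527.0 / 136.80 = 3.852 mol
n/ν for A = 4.406/2 = 2.203
n/ν for D = 3.852/2 = 1.926
Smallest n/ν is D → limiting reagent.
n(G) = (1/2) × 3.852 = 1.926 mol

1.93 mol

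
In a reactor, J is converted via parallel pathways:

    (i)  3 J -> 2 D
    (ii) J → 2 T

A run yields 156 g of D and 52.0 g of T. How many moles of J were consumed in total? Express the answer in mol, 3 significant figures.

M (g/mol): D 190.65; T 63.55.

n(D) = 156 / 190.65 = 0.8183 mol
n(T) = 52.0 / 63.55 = 0.8183 mol
n(J) via (i) = (3/2)×0.8183 = 1.227 mol
n(J) via (ii) = (1/2)×0.8183 = 0.4092 mol
total n(J) = 1.227 + 0.4092 = 1.636 mol

1.64 mol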